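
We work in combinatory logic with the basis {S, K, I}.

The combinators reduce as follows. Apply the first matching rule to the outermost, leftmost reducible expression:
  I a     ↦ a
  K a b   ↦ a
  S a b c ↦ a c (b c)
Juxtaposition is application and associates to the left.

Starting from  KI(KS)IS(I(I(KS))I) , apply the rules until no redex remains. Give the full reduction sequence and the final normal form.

Answer: normal form = SS  (in 6 steps)

Working:
  start: KI(KS)IS(I(I(KS))I)
  step 1: IIS(I(I(KS))I)
  step 2: IS(I(I(KS))I)
  step 3: S(I(I(KS))I)
  step 4: S(I(KS)I)
  step 5: S(KSI)
  step 6: SS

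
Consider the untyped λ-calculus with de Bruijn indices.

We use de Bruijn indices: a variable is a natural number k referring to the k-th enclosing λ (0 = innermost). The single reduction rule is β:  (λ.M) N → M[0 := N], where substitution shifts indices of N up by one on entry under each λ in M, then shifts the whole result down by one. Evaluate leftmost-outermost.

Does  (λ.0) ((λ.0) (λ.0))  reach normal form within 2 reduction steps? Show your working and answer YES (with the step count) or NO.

  start: (λ.0) ((λ.0) (λ.0))
  [1] (λ.0) (λ.0)
  [2] λ.0

Answer: YES — reaches normal form λ.0 in 2 ≤ 2 steps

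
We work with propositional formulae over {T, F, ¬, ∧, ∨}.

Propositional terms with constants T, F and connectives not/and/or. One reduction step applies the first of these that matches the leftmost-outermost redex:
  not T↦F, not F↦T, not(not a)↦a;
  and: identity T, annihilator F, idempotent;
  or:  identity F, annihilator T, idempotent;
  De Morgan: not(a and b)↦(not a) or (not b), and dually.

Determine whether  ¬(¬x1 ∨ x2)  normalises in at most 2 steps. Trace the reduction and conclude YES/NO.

  start: ¬(¬x1 ∨ x2)
  →1  ¬¬x1 ∧ ¬x2
  →2  x1 ∧ ¬x2

Answer: YES — reaches normal form x1 ∧ ¬x2 in 2 ≤ 2 steps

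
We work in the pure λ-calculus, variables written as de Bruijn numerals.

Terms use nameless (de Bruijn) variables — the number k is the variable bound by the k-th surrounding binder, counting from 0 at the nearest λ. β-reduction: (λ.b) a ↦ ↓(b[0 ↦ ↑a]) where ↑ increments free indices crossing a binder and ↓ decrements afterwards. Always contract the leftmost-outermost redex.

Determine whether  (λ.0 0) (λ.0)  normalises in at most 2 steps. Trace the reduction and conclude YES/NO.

  start: (λ.0 0) (λ.0)
  [1] (λ.0) (λ.0)
  [2] λ.0

Answer: YES — reaches normal form λ.0 in 2 ≤ 2 steps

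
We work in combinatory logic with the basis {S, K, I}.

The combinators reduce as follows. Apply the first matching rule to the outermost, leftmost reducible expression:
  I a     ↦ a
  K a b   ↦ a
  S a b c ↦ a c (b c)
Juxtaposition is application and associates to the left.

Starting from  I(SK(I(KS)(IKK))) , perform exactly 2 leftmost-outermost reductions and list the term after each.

  start: I(SK(I(KS)(IKK)))
  [1] SK(I(KS)(IKK))
  [2] SK(KS(IKK))

Answer: after 2 steps: SK(KS(IKK))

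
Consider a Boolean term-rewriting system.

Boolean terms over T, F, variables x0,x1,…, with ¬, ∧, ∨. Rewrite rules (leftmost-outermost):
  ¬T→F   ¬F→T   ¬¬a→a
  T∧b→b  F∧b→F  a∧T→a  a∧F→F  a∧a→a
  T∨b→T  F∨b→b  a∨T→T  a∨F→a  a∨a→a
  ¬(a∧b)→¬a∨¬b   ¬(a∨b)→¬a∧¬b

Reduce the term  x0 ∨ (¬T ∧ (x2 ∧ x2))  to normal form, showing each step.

Answer: normal form = x0  (in 3 steps)

Reduction:
  start: x0 ∨ (¬T ∧ (x2 ∧ x2))
  [1] x0 ∨ (F ∧ (x2 ∧ x2))
  [2] x0 ∨ F
  [3] x0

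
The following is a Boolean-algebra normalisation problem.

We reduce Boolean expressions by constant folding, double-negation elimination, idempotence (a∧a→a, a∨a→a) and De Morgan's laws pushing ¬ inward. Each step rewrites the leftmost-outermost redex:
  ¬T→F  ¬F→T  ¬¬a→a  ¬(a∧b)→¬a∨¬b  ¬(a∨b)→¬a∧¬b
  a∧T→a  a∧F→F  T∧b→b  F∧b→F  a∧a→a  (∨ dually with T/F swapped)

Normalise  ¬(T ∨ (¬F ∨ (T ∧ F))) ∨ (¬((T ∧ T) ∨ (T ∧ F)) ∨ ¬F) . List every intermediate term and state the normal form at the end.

Answer: normal form = T  (in 11 steps)

Derivation:
  start: ¬(T ∨ (¬F ∨ (T ∧ F))) ∨ (¬((T ∧ T) ∨ (T ∧ F)) ∨ ¬F)
  [1] (¬T ∧ ¬(¬F ∨ (T ∧ F))) ∨ (¬((T ∧ T) ∨ (T ∧ F)) ∨ ¬F)
  [2] (F ∧ ¬(¬F ∨ (T ∧ F))) ∨ (¬((T ∧ T) ∨ (T ∧ F)) ∨ ¬F)
  [3] F ∨ (¬((T ∧ T) ∨ (T ∧ F)) ∨ ¬F)
  [4] ¬((T ∧ T) ∨ (T ∧ F)) ∨ ¬F
  [5] (¬(T ∧ T) ∧ ¬(T ∧ F)) ∨ ¬F
  [6] ((¬T ∨ ¬T) ∧ ¬(T ∧ F)) ∨ ¬F
  [7] (¬T ∧ ¬(T ∧ F)) ∨ ¬F
  [8] (F ∧ ¬(T ∧ F)) ∨ ¬F
  [9] F ∨ ¬F
  [10] ¬F
  [11] T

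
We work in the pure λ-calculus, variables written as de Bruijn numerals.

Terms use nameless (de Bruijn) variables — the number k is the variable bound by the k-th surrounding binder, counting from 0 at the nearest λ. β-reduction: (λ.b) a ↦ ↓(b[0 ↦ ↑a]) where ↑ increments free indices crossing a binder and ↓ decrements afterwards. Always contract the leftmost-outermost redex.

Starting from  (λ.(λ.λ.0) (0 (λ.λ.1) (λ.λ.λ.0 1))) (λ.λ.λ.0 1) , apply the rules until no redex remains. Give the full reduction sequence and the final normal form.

  start: (λ.(λ.λ.0) (0 (λ.λ.1) (λ.λ.λ.0 1))) (λ.λ.λ.0 1)
  [1] (λ.λ.0) ((λ.λ.λ.0 1) (λ.λ.1) (λ.λ.λ.0 1))
  [2] λ.0

Answer: normal form = λ.0  (in 2 steps)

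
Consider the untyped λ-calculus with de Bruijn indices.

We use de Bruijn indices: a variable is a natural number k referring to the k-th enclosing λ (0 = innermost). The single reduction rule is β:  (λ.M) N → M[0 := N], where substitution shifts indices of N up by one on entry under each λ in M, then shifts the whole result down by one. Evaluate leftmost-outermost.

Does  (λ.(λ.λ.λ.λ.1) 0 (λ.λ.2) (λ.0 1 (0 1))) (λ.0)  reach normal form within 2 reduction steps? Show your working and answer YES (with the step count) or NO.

  start: (λ.(λ.λ.λ.λ.1) 0 (λ.λ.2) (λ.0 1 (0 1))) (λ.0)
  →1  (λ.λ.λ.λ.1) (λ.0) (λ.λ.λ.0) (λ.0 (λ.0) (0 (λ.0)))
  →2  (λ.λ.λ.1) (λ.λ.λ.0) (λ.0 (λ.0) (0 (λ.0)))

Answer: NO — after 2 steps the term is (λ.λ.λ.1) (λ.λ.λ.0) (λ.0 (λ.0) (0 (λ.0))), not yet normal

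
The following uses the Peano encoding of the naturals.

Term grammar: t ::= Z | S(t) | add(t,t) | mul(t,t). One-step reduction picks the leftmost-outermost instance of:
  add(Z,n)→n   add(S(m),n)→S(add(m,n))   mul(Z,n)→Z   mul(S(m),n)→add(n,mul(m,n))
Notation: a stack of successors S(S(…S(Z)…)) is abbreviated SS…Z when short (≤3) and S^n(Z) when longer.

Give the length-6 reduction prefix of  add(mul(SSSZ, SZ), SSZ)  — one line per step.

  start: add(mul(SSSZ, SZ), SSZ)
  [1] add(add(SZ, mul(SSZ, SZ)), SSZ)
  [2] add(S(add(Z, mul(SSZ, SZ))), SSZ)
  [3] S(add(add(Z, mul(SSZ, SZ)), SSZ))
  [4] S(add(mul(SSZ, SZ), SSZ))
  [5] S(add(add(SZ, mul(SZ, SZ)), SSZ))
  [6] S(add(S(add(Z, mul(SZ, SZ))), SSZ))

Answer: after 6 steps: S(add(S(add(Z, mul(SZ, SZ))), SSZ))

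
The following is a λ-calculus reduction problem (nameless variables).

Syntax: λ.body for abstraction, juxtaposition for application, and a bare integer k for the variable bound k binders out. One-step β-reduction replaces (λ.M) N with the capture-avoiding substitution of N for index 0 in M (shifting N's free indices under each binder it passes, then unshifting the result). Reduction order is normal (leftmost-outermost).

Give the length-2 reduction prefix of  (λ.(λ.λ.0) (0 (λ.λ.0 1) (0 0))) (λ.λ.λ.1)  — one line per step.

  start: (λ.(λ.λ.0) (0 (λ.λ.0 1) (0 0))) (λ.λ.λ.1)
  step 1: (λ.λ.0) ((λ.λ.λ.1) (λ.λ.0 1) ((λ.λ.λ.1) (λ.λ.λ.1)))
  step 2: λ.0

Answer: after 2 steps: λ.0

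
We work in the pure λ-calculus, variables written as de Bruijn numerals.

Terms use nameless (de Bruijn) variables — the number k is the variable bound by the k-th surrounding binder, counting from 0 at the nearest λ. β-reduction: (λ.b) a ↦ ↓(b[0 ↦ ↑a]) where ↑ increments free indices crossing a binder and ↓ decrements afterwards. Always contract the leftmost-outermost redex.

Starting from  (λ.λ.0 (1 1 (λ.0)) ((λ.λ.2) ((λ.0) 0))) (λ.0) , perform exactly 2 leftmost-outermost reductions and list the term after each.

  start: (λ.λ.0 (1 1 (λ.0)) ((λ.λ.2) ((λ.0) 0))) (λ.0)
  →1  λ.0 ((λ.0) (λ.0) (λ.0)) ((λ.λ.2) ((λ.0) 0))
  →2  λ.0 ((λ.0) (λ.0)) ((λ.λ.2) ((λ.0) 0))

Answer: after 2 steps: λ.0 ((λ.0) (λ.0)) ((λ.λ.2) ((λ.0) 0))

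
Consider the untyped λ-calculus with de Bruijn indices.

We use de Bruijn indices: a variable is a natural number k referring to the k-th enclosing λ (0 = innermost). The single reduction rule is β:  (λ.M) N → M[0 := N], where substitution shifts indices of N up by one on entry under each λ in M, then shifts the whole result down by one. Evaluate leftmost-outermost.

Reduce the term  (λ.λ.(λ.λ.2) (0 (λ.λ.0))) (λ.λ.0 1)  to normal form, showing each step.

  start: (λ.λ.(λ.λ.2) (0 (λ.λ.0))) (λ.λ.0 1)
  →1  λ.(λ.λ.2) (0 (λ.λ.0))
  →2  λ.λ.1

Answer: normal form = λ.λ.1  (in 2 steps)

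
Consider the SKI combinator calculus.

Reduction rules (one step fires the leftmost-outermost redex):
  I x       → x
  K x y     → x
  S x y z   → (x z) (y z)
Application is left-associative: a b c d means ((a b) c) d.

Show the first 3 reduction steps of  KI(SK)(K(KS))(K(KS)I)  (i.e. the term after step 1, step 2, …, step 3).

  start: KI(SK)(K(KS))(K(KS)I)
  →1  I(K(KS))(K(KS)I)
  →2  K(KS)(K(KS)I)
  →3  KS

Answer: after 3 steps: KS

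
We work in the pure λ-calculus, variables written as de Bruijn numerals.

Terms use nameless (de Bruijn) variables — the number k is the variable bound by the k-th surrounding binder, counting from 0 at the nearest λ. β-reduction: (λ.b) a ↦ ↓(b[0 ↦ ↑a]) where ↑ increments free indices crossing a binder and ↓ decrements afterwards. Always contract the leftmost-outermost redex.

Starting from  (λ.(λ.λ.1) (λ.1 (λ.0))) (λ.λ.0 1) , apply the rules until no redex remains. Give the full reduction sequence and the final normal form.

  start: (λ.(λ.λ.1) (λ.1 (λ.0))) (λ.λ.0 1)
  step 1: (λ.λ.1) (λ.(λ.λ.0 1) (λ.0))
  step 2: λ.λ.(λ.λ.0 1) (λ.0)
  step 3: λ.λ.λ.0 (λ.0)

Answer: normal form = λ.λ.λ.0 (λ.0)  (in 3 steps)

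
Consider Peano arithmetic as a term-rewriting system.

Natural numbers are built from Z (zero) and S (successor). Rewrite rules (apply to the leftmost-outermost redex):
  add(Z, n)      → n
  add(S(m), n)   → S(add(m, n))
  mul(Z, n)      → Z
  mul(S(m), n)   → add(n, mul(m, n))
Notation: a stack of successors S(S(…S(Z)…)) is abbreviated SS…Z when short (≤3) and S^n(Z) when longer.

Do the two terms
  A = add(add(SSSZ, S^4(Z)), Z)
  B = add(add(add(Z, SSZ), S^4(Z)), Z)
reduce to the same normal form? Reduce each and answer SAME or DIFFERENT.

Term A:
  start: add(add(SSSZ, S^4(Z)), Z)
  →1  add(S(add(SSZ, S^4(Z))), Z)
  →2  S(add(add(SSZ, S^4(Z)), Z))
  →3  S(add(S(add(SZ, S^4(Z))), Z))
  →4  S(S(add(add(SZ, S^4(Z)), Z)))
  →5  S(S(add(S(add(Z, S^4(Z))), Z)))
  →6  S(S(S(add(add(Z, S^4(Z)), Z))))
  →7  S(S(S(add(S^4(Z), Z))))
  →8  S(S(S(S(add(SSSZ, Z)))))
  →9  S(S(S(S(S(add(SSZ, Z))))))
  →10  S(S(S(S(S(S(add(SZ, Z)))))))
  →11  S(S(S(S(S(S(S(add(Z, Z))))))))
  →12  S^7(Z)

Term B:
  start: add(add(add(Z, SSZ), S^4(Z)), Z)
  →1  add(add(SSZ, S^4(Z)), Z)
  →2  add(S(add(SZ, S^4(Z))), Z)
  →3  S(add(add(SZ, S^4(Z)), Z))
  →4  S(add(S(add(Z, S^4(Z))), Z))
  →5  S(S(add(add(Z, S^4(Z)), Z)))
  →6  S(S(add(S^4(Z), Z)))
  →7  S(S(S(add(SSSZ, Z))))
  →8  S(S(S(S(add(SSZ, Z)))))
  →9  S(S(S(S(S(add(SZ, Z))))))
  →10  S(S(S(S(S(S(add(Z, Z)))))))
  →11  S^6(Z)

Answer: DIFFERENT — A ⇓ S^7(Z), B ⇓ S^6(Z)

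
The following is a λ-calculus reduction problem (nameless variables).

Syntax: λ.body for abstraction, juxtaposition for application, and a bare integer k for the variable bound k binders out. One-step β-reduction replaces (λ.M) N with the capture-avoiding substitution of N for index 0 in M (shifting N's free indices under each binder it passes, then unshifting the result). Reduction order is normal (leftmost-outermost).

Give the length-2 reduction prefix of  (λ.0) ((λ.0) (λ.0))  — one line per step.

Answer: after 2 steps: λ.0

Working:
  start: (λ.0) ((λ.0) (λ.0))
  [1] (λ.0) (λ.0)
  [2] λ.0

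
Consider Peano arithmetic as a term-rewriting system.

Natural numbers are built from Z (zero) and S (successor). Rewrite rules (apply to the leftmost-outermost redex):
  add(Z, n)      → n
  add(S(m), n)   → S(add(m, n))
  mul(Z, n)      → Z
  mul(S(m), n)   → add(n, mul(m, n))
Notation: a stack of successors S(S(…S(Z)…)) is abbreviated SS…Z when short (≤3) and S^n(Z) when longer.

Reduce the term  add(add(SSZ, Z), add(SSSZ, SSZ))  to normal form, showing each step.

Answer: normal form = S^7(Z)  (in 10 steps)

Reduction:
  start: add(add(SSZ, Z), add(SSSZ, SSZ))
  [1] add(S(add(SZ, Z)), add(SSSZ, SSZ))
  [2] S(add(add(SZ, Z), add(SSSZ, SSZ)))
  [3] S(add(S(add(Z, Z)), add(SSSZ, SSZ)))
  [4] S(S(add(add(Z, Z), add(SSSZ, SSZ))))
  [5] S(S(add(Z, add(SSSZ, SSZ))))
  [6] S(S(add(SSSZ, SSZ)))
  [7] S(S(S(add(SSZ, SSZ))))
  [8] S(S(S(S(add(SZ, SSZ)))))
  [9] S(S(S(S(S(add(Z, SSZ))))))
  [10] S^7(Z)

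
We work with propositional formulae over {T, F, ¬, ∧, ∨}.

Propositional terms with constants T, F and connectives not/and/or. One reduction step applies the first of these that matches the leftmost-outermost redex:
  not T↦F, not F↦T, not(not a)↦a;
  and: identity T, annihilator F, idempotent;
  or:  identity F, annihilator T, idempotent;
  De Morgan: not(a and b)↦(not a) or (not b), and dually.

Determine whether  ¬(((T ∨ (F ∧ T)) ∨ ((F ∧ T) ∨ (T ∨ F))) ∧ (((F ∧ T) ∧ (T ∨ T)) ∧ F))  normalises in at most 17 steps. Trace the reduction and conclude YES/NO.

Answer: YES — reaches normal form T in 14 ≤ 17 steps

Derivation:
  start: ¬(((T ∨ (F ∧ T)) ∨ ((F ∧ T) ∨ (T ∨ F))) ∧ (((F ∧ T) ∧ (T ∨ T)) ∧ F))
  →1  ¬((T ∨ (F ∧ T)) ∨ ((F ∧ T) ∨ (T ∨ F))) ∨ ¬(((F ∧ T) ∧ (T ∨ T)) ∧ F)
  →2  (¬(T ∨ (F ∧ T)) ∧ ¬((F ∧ T) ∨ (T ∨ F))) ∨ ¬(((F ∧ T) ∧ (T ∨ T)) ∧ F)
  →3  ((¬T ∧ ¬(F ∧ T)) ∧ ¬((F ∧ T) ∨ (T ∨ F))) ∨ ¬(((F ∧ T) ∧ (T ∨ T)) ∧ F)
  →4  ((F ∧ ¬(F ∧ T)) ∧ ¬((F ∧ T) ∨ (T ∨ F))) ∨ ¬(((F ∧ T) ∧ (T ∨ T)) ∧ F)
  →5  (F ∧ ¬((F ∧ T) ∨ (T ∨ F))) ∨ ¬(((F ∧ T) ∧ (T ∨ T)) ∧ F)
  →6  F ∨ ¬(((F ∧ T) ∧ (T ∨ T)) ∧ F)
  →7  ¬(((F ∧ T) ∧ (T ∨ T)) ∧ F)
  →8  ¬((F ∧ T) ∧ (T ∨ T)) ∨ ¬F
  →9  (¬(F ∧ T) ∨ ¬(T ∨ T)) ∨ ¬F
  →10  ((¬F ∨ ¬T) ∨ ¬(T ∨ T)) ∨ ¬F
  →11  ((T ∨ ¬T) ∨ ¬(T ∨ T)) ∨ ¬F
  →12  (T ∨ ¬(T ∨ T)) ∨ ¬F
  →13  T ∨ ¬F
  →14  T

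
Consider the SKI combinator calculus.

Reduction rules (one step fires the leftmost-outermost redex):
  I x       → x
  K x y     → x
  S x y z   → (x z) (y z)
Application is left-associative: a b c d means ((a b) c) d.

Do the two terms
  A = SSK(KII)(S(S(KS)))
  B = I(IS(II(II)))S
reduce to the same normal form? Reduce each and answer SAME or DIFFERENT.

Term A:
  start: SSK(KII)(S(S(KS)))
  step 1: S(KII)(K(KII))(S(S(KS)))
  step 2: KII(S(S(KS)))(K(KII)(S(S(KS))))
  step 3: I(S(S(KS)))(K(KII)(S(S(KS))))
  step 4: S(S(KS))(K(KII)(S(S(KS))))
  step 5: S(S(KS))(KII)
  step 6: S(S(KS))I

Term B:
  start: I(IS(II(II)))S
  step 1: IS(II(II))S
  step 2: S(II(II))S
  step 3: S(I(II))S
  step 4: S(II)S
  step 5: SIS

Answer: DIFFERENT — A ⇓ S(S(KS))I, B ⇓ SIS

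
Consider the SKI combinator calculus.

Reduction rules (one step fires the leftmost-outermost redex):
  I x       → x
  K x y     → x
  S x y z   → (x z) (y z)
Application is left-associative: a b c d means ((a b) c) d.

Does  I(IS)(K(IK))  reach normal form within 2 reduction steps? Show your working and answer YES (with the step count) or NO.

  start: I(IS)(K(IK))
  →1  IS(K(IK))
  →2  S(K(IK))

Answer: NO — after 2 steps the term is S(K(IK)), not yet normal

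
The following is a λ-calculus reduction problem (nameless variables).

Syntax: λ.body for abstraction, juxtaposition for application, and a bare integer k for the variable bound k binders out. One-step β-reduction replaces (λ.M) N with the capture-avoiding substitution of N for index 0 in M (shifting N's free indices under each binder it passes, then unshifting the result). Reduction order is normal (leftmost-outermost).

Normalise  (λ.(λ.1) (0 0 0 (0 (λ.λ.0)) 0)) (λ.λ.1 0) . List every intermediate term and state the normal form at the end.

Answer: normal form = λ.λ.1 0  (in 2 steps)

Derivation:
  start: (λ.(λ.1) (0 0 0 (0 (λ.λ.0)) 0)) (λ.λ.1 0)
  →1  (λ.λ.λ.1 0) ((λ.λ.1 0) (λ.λ.1 0) (λ.λ.1 0) ((λ.λ.1 0) (λ.λ.0)) (λ.λ.1 0))
  →2  λ.λ.1 0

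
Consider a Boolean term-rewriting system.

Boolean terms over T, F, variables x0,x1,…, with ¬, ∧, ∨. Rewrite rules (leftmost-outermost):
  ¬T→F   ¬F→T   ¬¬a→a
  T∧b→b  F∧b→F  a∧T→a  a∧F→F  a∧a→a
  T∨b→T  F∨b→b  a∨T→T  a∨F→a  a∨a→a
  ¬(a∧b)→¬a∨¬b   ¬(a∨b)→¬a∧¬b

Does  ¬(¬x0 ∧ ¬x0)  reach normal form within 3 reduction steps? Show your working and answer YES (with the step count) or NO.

  start: ¬(¬x0 ∧ ¬x0)
  step 1: ¬¬x0 ∨ ¬¬x0
  step 2: ¬¬x0
  step 3: x0

Answer: YES — reaches normal form x0 in 3 ≤ 3 steps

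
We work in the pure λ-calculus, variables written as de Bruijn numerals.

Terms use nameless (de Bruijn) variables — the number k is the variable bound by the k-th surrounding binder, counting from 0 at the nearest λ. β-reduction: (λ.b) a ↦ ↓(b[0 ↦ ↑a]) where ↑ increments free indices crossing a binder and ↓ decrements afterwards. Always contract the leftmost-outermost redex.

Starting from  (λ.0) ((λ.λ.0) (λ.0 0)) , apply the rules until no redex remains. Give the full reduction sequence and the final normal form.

Answer: normal form = λ.0  (in 2 steps)

Working:
  start: (λ.0) ((λ.λ.0) (λ.0 0))
  →1  (λ.λ.0) (λ.0 0)
  →2  λ.0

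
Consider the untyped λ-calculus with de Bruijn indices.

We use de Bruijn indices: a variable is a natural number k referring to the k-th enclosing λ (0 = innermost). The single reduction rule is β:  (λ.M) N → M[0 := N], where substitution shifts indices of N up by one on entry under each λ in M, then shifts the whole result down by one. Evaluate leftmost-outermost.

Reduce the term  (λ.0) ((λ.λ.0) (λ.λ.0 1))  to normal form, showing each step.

  start: (λ.0) ((λ.λ.0) (λ.λ.0 1))
  step 1: (λ.λ.0) (λ.λ.0 1)
  step 2: λ.0

Answer: normal form = λ.0  (in 2 steps)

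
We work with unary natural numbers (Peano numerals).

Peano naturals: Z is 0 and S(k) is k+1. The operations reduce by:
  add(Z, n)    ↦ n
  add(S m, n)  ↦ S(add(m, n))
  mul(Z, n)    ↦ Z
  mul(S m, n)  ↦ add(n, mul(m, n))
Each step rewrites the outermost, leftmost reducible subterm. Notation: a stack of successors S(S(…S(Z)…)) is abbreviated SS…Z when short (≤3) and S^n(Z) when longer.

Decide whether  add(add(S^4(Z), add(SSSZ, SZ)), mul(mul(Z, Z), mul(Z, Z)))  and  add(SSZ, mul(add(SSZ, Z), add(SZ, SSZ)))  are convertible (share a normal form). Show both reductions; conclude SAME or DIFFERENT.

Answer: SAME — A ⇓ S^8(Z), B ⇓ S^8(Z)

Reduction:
Term A:
  start: add(add(S^4(Z), add(SSSZ, SZ)), mul(mul(Z, Z), mul(Z, Z)))
  →1  add(S(add(SSSZ, add(SSSZ, SZ))), mul(mul(Z, Z), mul(Z, Z)))
  →2  S(add(add(SSSZ, add(SSSZ, SZ)), mul(mul(Z, Z), mul(Z, Z))))
  →3  S(add(S(add(SSZ, add(SSSZ, SZ))), mul(mul(Z, Z), mul(Z, Z))))
  →4  S(S(add(add(SSZ, add(SSSZ, SZ)), mul(mul(Z, Z), mul(Z, Z)))))
  →5  S(S(add(S(add(SZ, add(SSSZ, SZ))), mul(mul(Z, Z), mul(Z, Z)))))
  →6  S(S(S(add(add(SZ, add(SSSZ, SZ)), mul(mul(Z, Z), mul(Z, Z))))))
  →7  S(S(S(add(S(add(Z, add(SSSZ, SZ))), mul(mul(Z, Z), mul(Z, Z))))))
  →8  S(S(S(S(add(add(Z, add(SSSZ, SZ)), mul(mul(Z, Z), mul(Z, Z)))))))
  →9  S(S(S(S(add(add(SSSZ, SZ), mul(mul(Z, Z), mul(Z, Z)))))))
  →10  S(S(S(S(add(S(add(SSZ, SZ)), mul(mul(Z, Z), mul(Z, Z)))))))
  →11  S(S(S(S(S(add(add(SSZ, SZ), mul(mul(Z, Z), mul(Z, Z))))))))
  →12  S(S(S(S(S(add(S(add(SZ, SZ)), mul(mul(Z, Z), mul(Z, Z))))))))
  →13  S(S(S(S(S(S(add(add(SZ, SZ), mul(mul(Z, Z), mul(Z, Z)))))))))
  →14  S(S(S(S(S(S(add(S(add(Z, SZ)), mul(mul(Z, Z), mul(Z, Z)))))))))
  →15  S(S(S(S(S(S(S(add(add(Z, SZ), mul(mul(Z, Z), mul(Z, Z))))))))))
  →16  S(S(S(S(S(S(S(add(SZ, mul(mul(Z, Z), mul(Z, Z))))))))))
  →17  S(S(S(S(S(S(S(S(add(Z, mul(mul(Z, Z), mul(Z, Z)))))))))))
  →18  S(S(S(S(S(S(S(S(mul(mul(Z, Z), mul(Z, Z))))))))))
  →19  S(S(S(S(S(S(S(S(mul(Z, mul(Z, Z))))))))))
  →20  S^8(Z)

Term B:
  start: add(SSZ, mul(add(SSZ, Z), add(SZ, SSZ)))
  →1  S(add(SZ, mul(add(SSZ, Z), add(SZ, SSZ))))
  →2  S(S(add(Z, mul(add(SSZ, Z), add(SZ, SSZ)))))
  →3  S(S(mul(add(SSZ, Z), add(SZ, SSZ))))
  →4  S(S(mul(S(add(SZ, Z)), add(SZ, SSZ))))
  →5  S(S(add(add(SZ, SSZ), mul(add(SZ, Z), add(SZ, SSZ)))))
  →6  S(S(add(S(add(Z, SSZ)), mul(add(SZ, Z), add(SZ, SSZ)))))
  →7  S(S(S(add(add(Z, SSZ), mul(add(SZ, Z), add(SZ, SSZ))))))
  →8  S(S(S(add(SSZ, mul(add(SZ, Z), add(SZ, SSZ))))))
  →9  S(S(S(S(add(SZ, mul(add(SZ, Z), add(SZ, SSZ)))))))
  →10  S(S(S(S(S(add(Z, mul(add(SZ, Z), add(SZ, SSZ))))))))
  →11  S(S(S(S(S(mul(add(SZ, Z), add(SZ, SSZ)))))))
  →12  S(S(S(S(S(mul(S(add(Z, Z)), add(SZ, SSZ)))))))
  →13  S(S(S(S(S(add(add(SZ, SSZ), mul(add(Z, Z), add(SZ, SSZ))))))))
  →14  S(S(S(S(S(add(S(add(Z, SSZ)), mul(add(Z, Z), add(SZ, SSZ))))))))
  →15  S(S(S(S(S(S(add(add(Z, SSZ), mul(add(Z, Z), add(SZ, SSZ)))))))))
  →16  S(S(S(S(S(S(add(SSZ, mul(add(Z, Z), add(SZ, SSZ)))))))))
  →17  S(S(S(S(S(S(S(add(SZ, mul(add(Z, Z), add(SZ, SSZ))))))))))
  →18  S(S(S(S(S(S(S(S(add(Z, mul(add(Z, Z), add(SZ, SSZ)))))))))))
  →19  S(S(S(S(S(S(S(S(mul(add(Z, Z), add(SZ, SSZ))))))))))
  →20  S(S(S(S(S(S(S(S(mul(Z, add(SZ, SSZ))))))))))
  →21  S^8(Z)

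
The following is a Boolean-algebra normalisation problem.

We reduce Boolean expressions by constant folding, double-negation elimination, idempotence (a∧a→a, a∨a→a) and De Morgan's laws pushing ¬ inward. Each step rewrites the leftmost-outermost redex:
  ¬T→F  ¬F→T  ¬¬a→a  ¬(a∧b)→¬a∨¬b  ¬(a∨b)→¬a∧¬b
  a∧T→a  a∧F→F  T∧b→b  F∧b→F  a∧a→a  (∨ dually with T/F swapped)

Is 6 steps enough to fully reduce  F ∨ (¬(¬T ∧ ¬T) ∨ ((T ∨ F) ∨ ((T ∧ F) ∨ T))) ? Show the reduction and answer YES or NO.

  start: F ∨ (¬(¬T ∧ ¬T) ∨ ((T ∨ F) ∨ ((T ∧ F) ∨ T)))
  step 1: ¬(¬T ∧ ¬T) ∨ ((T ∨ F) ∨ ((T ∧ F) ∨ T))
  step 2: (¬¬T ∨ ¬¬T) ∨ ((T ∨ F) ∨ ((T ∧ F) ∨ T))
  step 3: ¬¬T ∨ ((T ∨ F) ∨ ((T ∧ F) ∨ T))
  step 4: T ∨ ((T ∨ F) ∨ ((T ∧ F) ∨ T))
  step 5: T

Answer: YES — reaches normal form T in 5 ≤ 6 steps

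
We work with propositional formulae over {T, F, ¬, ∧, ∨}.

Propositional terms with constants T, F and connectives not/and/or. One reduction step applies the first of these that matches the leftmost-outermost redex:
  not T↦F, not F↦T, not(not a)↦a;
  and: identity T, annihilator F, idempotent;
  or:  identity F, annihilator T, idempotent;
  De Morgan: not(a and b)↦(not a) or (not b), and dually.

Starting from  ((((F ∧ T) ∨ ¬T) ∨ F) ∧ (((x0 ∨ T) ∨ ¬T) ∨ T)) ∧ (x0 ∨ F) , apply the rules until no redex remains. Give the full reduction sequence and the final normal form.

  start: ((((F ∧ T) ∨ ¬T) ∨ F) ∧ (((x0 ∨ T) ∨ ¬T) ∨ T)) ∧ (x0 ∨ F)
  →1  (((F ∧ T) ∨ ¬T) ∧ (((x0 ∨ T) ∨ ¬T) ∨ T)) ∧ (x0 ∨ F)
  →2  ((F ∨ ¬T) ∧ (((x0 ∨ T) ∨ ¬T) ∨ T)) ∧ (x0 ∨ F)
  →3  (¬T ∧ (((x0 ∨ T) ∨ ¬T) ∨ T)) ∧ (x0 ∨ F)
  →4  (F ∧ (((x0 ∨ T) ∨ ¬T) ∨ T)) ∧ (x0 ∨ F)
  →5  F ∧ (x0 ∨ F)
  →6  F

Answer: normal form = F  (in 6 steps)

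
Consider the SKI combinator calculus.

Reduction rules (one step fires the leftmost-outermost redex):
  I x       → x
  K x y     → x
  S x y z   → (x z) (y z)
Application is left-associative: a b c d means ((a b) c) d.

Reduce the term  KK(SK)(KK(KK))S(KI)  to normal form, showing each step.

Answer: normal form = K(KI)  (in 3 steps)

Working:
  start: KK(SK)(KK(KK))S(KI)
  →1  K(KK(KK))S(KI)
  →2  KK(KK)(KI)
  →3  K(KI)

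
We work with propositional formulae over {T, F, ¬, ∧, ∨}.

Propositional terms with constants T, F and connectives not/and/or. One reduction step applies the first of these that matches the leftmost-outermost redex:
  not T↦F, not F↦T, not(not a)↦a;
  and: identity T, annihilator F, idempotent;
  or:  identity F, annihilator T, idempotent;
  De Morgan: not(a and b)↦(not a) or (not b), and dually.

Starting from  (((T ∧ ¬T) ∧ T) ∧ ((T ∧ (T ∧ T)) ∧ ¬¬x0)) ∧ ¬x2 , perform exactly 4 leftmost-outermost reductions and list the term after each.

  start: (((T ∧ ¬T) ∧ T) ∧ ((T ∧ (T ∧ T)) ∧ ¬¬x0)) ∧ ¬x2
  →1  ((T ∧ ¬T) ∧ ((T ∧ (T ∧ T)) ∧ ¬¬x0)) ∧ ¬x2
  →2  (¬T ∧ ((T ∧ (T ∧ T)) ∧ ¬¬x0)) ∧ ¬x2
  →3  (F ∧ ((T ∧ (T ∧ T)) ∧ ¬¬x0)) ∧ ¬x2
  →4  F ∧ ¬x2

Answer: after 4 steps: F ∧ ¬x2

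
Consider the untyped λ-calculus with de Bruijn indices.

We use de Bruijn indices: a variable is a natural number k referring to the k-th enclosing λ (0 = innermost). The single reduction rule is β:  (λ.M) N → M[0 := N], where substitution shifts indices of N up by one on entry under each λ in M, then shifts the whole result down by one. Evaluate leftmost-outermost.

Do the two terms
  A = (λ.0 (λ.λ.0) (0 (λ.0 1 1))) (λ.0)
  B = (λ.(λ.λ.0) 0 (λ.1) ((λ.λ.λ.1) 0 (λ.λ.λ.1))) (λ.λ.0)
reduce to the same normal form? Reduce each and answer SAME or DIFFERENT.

Answer: DIFFERENT — A ⇓ λ.0, B ⇓ λ.λ.0

Derivation:
Term A:
  start: (λ.0 (λ.λ.0) (0 (λ.0 1 1))) (λ.0)
  step 1: (λ.0) (λ.λ.0) ((λ.0) (λ.0 (λ.0) (λ.0)))
  step 2: (λ.λ.0) ((λ.0) (λ.0 (λ.0) (λ.0)))
  step 3: λ.0

Term B:
  start: (λ.(λ.λ.0) 0 (λ.1) ((λ.λ.λ.1) 0 (λ.λ.λ.1))) (λ.λ.0)
  step 1: (λ.λ.0) (λ.λ.0) (λ.λ.λ.0) ((λ.λ.λ.1) (λ.λ.0) (λ.λ.λ.1))
  step 2: (λ.0) (λ.λ.λ.0) ((λ.λ.λ.1) (λ.λ.0) (λ.λ.λ.1))
  step 3: (λ.λ.λ.0) ((λ.λ.λ.1) (λ.λ.0) (λ.λ.λ.1))
  step 4: λ.λ.0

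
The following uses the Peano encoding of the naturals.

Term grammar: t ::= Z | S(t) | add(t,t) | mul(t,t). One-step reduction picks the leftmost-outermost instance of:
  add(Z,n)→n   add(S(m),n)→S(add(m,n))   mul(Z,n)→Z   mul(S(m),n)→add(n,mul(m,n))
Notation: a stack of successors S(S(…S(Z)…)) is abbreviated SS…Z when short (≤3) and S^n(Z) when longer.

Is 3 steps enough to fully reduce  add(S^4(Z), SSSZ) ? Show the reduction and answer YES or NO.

  start: add(S^4(Z), SSSZ)
  →1  S(add(SSSZ, SSSZ))
  →2  S(S(add(SSZ, SSSZ)))
  →3  S(S(S(add(SZ, SSSZ))))

Answer: NO — after 3 steps the term is S(S(S(add(SZ, SSSZ)))), not yet normal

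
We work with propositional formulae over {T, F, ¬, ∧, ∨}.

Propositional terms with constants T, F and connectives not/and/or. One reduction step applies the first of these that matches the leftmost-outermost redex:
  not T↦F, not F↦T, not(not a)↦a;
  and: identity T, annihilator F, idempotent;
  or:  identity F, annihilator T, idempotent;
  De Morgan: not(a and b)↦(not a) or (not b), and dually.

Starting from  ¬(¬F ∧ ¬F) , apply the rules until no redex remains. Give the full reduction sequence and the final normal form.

  start: ¬(¬F ∧ ¬F)
  step 1: ¬¬F ∨ ¬¬F
  step 2: ¬¬F
  step 3: F

Answer: normal form = F  (in 3 steps)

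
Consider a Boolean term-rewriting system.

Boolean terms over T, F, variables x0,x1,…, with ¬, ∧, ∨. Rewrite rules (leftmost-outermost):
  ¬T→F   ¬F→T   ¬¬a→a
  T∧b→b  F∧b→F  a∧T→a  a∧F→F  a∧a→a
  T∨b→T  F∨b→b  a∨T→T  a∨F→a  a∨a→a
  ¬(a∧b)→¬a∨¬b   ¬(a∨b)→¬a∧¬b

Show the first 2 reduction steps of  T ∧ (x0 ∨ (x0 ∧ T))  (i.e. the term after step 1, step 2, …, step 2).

  start: T ∧ (x0 ∨ (x0 ∧ T))
  [1] x0 ∨ (x0 ∧ T)
  [2] x0 ∨ x0

Answer: after 2 steps: x0 ∨ x0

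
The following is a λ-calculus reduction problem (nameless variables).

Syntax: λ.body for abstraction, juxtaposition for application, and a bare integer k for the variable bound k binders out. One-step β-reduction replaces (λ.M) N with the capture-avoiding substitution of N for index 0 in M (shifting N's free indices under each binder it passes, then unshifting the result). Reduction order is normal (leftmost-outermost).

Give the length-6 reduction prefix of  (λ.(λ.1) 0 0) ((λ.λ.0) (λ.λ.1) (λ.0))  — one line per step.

  start: (λ.(λ.1) 0 0) ((λ.λ.0) (λ.λ.1) (λ.0))
  [1] (λ.(λ.λ.0) (λ.λ.1) (λ.0)) ((λ.λ.0) (λ.λ.1) (λ.0)) ((λ.λ.0) (λ.λ.1) (λ.0))
  [2] (λ.λ.0) (λ.λ.1) (λ.0) ((λ.λ.0) (λ.λ.1) (λ.0))
  [3] (λ.0) (λ.0) ((λ.λ.0) (λ.λ.1) (λ.0))
  [4] (λ.0) ((λ.λ.0) (λ.λ.1) (λ.0))
  [5] (λ.λ.0) (λ.λ.1) (λ.0)
  [6] (λ.0) (λ.0)

Answer: after 6 steps: (λ.0) (λ.0)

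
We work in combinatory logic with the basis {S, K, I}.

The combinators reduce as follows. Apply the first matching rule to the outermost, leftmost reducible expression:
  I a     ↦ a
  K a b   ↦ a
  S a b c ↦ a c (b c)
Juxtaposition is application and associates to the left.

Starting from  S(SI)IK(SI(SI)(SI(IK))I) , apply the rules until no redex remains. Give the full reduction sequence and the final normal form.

  start: S(SI)IK(SI(SI)(SI(IK))I)
  [1] SIK(IK)(SI(SI)(SI(IK))I)
  [2] I(IK)(K(IK))(SI(SI)(SI(IK))I)
  [3] IK(K(IK))(SI(SI)(SI(IK))I)
  [4] K(K(IK))(SI(SI)(SI(IK))I)
  [5] K(IK)
  [6] KK

Answer: normal form = KK  (in 6 steps)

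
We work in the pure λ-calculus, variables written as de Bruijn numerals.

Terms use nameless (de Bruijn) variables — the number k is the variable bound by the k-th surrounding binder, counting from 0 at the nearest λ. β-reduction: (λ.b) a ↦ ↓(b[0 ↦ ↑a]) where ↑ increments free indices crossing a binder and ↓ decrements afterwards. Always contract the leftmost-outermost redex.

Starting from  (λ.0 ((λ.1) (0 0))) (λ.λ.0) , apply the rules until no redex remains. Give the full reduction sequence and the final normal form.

Answer: normal form = λ.0  (in 2 steps)

Derivation:
  start: (λ.0 ((λ.1) (0 0))) (λ.λ.0)
  [1] (λ.λ.0) ((λ.λ.λ.0) ((λ.λ.0) (λ.λ.0)))
  [2] λ.0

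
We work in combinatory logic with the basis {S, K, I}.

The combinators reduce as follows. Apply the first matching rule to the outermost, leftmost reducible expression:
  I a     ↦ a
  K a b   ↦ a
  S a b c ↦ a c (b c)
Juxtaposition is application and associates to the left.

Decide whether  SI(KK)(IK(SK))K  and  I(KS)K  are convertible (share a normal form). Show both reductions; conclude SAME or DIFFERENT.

Term A:
  start: SI(KK)(IK(SK))K
  step 1: I(IK(SK))(KK(IK(SK)))K
  step 2: IK(SK)(KK(IK(SK)))K
  step 3: K(SK)(KK(IK(SK)))K
  step 4: SKK

Term B:
  start: I(KS)K
  step 1: KSK
  step 2: S

Answer: DIFFERENT — A ⇓ SKK, B ⇓ S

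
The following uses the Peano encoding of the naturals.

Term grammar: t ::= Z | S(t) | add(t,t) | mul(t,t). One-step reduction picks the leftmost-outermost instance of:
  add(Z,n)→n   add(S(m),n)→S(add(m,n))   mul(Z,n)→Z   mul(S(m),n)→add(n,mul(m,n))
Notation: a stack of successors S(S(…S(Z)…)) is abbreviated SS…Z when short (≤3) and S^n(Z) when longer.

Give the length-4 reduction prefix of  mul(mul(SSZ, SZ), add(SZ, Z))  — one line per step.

Answer: after 4 steps: add(S(add(Z, Z)), mul(add(Z, mul(SZ, SZ)), add(SZ, Z)))

Reduction:
  start: mul(mul(SSZ, SZ), add(SZ, Z))
  step 1: mul(add(SZ, mul(SZ, SZ)), add(SZ, Z))
  step 2: mul(S(add(Z, mul(SZ, SZ))), add(SZ, Z))
  step 3: add(add(SZ, Z), mul(add(Z, mul(SZ, SZ)), add(SZ, Z)))
  step 4: add(S(add(Z, Z)), mul(add(Z, mul(SZ, SZ)), add(SZ, Z)))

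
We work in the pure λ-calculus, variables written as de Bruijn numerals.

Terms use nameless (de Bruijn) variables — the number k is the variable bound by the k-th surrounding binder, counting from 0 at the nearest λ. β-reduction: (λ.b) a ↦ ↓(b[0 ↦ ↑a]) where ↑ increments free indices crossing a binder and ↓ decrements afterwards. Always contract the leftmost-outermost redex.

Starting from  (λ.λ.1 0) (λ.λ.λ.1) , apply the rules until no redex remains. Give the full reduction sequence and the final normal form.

  start: (λ.λ.1 0) (λ.λ.λ.1)
  [1] λ.(λ.λ.λ.1) 0
  [2] λ.λ.λ.1

Answer: normal form = λ.λ.λ.1  (in 2 steps)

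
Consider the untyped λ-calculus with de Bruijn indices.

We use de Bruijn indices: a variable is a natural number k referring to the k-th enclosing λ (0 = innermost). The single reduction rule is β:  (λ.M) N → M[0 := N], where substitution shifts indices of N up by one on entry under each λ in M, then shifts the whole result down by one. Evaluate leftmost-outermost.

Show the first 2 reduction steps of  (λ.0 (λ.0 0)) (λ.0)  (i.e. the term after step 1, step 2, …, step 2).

  start: (λ.0 (λ.0 0)) (λ.0)
  [1] (λ.0) (λ.0 0)
  [2] λ.0 0

Answer: after 2 steps: λ.0 0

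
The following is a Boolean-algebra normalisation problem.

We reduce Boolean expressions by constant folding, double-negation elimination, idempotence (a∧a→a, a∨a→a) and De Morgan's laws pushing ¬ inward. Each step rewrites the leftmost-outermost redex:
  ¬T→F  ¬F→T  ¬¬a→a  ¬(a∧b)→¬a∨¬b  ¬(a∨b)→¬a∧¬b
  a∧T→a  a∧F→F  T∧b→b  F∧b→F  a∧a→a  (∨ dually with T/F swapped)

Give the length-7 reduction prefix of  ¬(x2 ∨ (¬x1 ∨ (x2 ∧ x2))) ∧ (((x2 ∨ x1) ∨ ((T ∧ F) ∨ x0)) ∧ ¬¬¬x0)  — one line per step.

  start: ¬(x2 ∨ (¬x1 ∨ (x2 ∧ x2))) ∧ (((x2 ∨ x1) ∨ ((T ∧ F) ∨ x0)) ∧ ¬¬¬x0)
  step 1: (¬x2 ∧ ¬(¬x1 ∨ (x2 ∧ x2))) ∧ (((x2 ∨ x1) ∨ ((T ∧ F) ∨ x0)) ∧ ¬¬¬x0)
  step 2: (¬x2 ∧ (¬¬x1 ∧ ¬(x2 ∧ x2))) ∧ (((x2 ∨ x1) ∨ ((T ∧ F) ∨ x0)) ∧ ¬¬¬x0)
  step 3: (¬x2 ∧ (x1 ∧ ¬(x2 ∧ x2))) ∧ (((x2 ∨ x1) ∨ ((T ∧ F) ∨ x0)) ∧ ¬¬¬x0)
  step 4: (¬x2 ∧ (x1 ∧ (¬x2 ∨ ¬x2))) ∧ (((x2 ∨ x1) ∨ ((T ∧ F) ∨ x0)) ∧ ¬¬¬x0)
  step 5: (¬x2 ∧ (x1 ∧ ¬x2)) ∧ (((x2 ∨ x1) ∨ ((T ∧ F) ∨ x0)) ∧ ¬¬¬x0)
  step 6: (¬x2 ∧ (x1 ∧ ¬x2)) ∧ (((x2 ∨ x1) ∨ (F ∨ x0)) ∧ ¬¬¬x0)
  step 7: (¬x2 ∧ (x1 ∧ ¬x2)) ∧ (((x2 ∨ x1) ∨ x0) ∧ ¬¬¬x0)

Answer: after 7 steps: (¬x2 ∧ (x1 ∧ ¬x2)) ∧ (((x2 ∨ x1) ∨ x0) ∧ ¬¬¬x0)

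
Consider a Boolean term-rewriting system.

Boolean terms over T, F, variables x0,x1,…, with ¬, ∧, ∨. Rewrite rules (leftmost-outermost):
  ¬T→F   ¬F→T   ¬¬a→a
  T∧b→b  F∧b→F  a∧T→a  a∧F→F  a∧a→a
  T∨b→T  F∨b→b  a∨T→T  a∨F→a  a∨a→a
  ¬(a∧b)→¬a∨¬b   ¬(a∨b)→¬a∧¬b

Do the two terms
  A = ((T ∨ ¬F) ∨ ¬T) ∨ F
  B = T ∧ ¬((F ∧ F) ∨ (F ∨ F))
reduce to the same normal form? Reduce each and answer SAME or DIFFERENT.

Answer: SAME — A ⇓ T, B ⇓ T

Reduction:
Term A:
  start: ((T ∨ ¬F) ∨ ¬T) ∨ F
  [1] (T ∨ ¬F) ∨ ¬T
  [2] T ∨ ¬T
  [3] T

Term B:
  start: T ∧ ¬((F ∧ F) ∨ (F ∨ F))
  [1] ¬((F ∧ F) ∨ (F ∨ F))
  [2] ¬(F ∧ F) ∧ ¬(F ∨ F)
  [3] (¬F ∨ ¬F) ∧ ¬(F ∨ F)
  [4] ¬F ∧ ¬(F ∨ F)
  [5] T ∧ ¬(F ∨ F)
  [6] ¬(F ∨ F)
  [7] ¬F ∧ ¬F
  [8] ¬F
  [9] T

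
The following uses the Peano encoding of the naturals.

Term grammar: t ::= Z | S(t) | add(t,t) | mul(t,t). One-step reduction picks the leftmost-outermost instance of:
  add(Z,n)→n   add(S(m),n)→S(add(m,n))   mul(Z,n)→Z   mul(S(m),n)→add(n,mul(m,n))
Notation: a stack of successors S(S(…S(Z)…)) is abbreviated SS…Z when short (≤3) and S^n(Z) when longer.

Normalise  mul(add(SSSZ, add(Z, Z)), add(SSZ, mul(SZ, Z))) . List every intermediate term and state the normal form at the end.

Answer: normal form = S^6(Z)  (in 36 steps)

Derivation:
  start: mul(add(SSSZ, add(Z, Z)), add(SSZ, mul(SZ, Z)))
  [1] mul(S(add(SSZ, add(Z, Z))), add(SSZ, mul(SZ, Z)))
  [2] add(add(SSZ, mul(SZ, Z)), mul(add(SSZ, add(Z, Z)), add(SSZ, mul(SZ, Z))))
  [3] add(S(add(SZ, mul(SZ, Z))), mul(add(SSZ, add(Z, Z)), add(SSZ, mul(SZ, Z))))
  [4] S(add(add(SZ, mul(SZ, Z)), mul(add(SSZ, add(Z, Z)), add(SSZ, mul(SZ, Z)))))
  [5] S(add(S(add(Z, mul(SZ, Z))), mul(add(SSZ, add(Z, Z)), add(SSZ, mul(SZ, Z)))))
  [6] S(S(add(add(Z, mul(SZ, Z)), mul(add(SSZ, add(Z, Z)), add(SSZ, mul(SZ, Z))))))
  [7] S(S(add(mul(SZ, Z), mul(add(SSZ, add(Z, Z)), add(SSZ, mul(SZ, Z))))))
  [8] S(S(add(add(Z, mul(Z, Z)), mul(add(SSZ, add(Z, Z)), add(SSZ, mul(SZ, Z))))))
  [9] S(S(add(mul(Z, Z), mul(add(SSZ, add(Z, Z)), add(SSZ, mul(SZ, Z))))))
  [10] S(S(add(Z, mul(add(SSZ, add(Z, Z)), add(SSZ, mul(SZ, Z))))))
  [11] S(S(mul(add(SSZ, add(Z, Z)), add(SSZ, mul(SZ, Z)))))
  [12] S(S(mul(S(add(SZ, add(Z, Z))), add(SSZ, mul(SZ, Z)))))
  [13] S(S(add(add(SSZ, mul(SZ, Z)), mul(add(SZ, add(Z, Z)), add(SSZ, mul(SZ, Z))))))
  [14] S(S(add(S(add(SZ, mul(SZ, Z))), mul(add(SZ, add(Z, Z)), add(SSZ, mul(SZ, Z))))))
  [15] S(S(S(add(add(SZ, mul(SZ, Z)), mul(add(SZ, add(Z, Z)), add(SSZ, mul(SZ, Z)))))))
  [16] S(S(S(add(S(add(Z, mul(SZ, Z))), mul(add(SZ, add(Z, Z)), add(SSZ, mul(SZ, Z)))))))
  [17] S(S(S(S(add(add(Z, mul(SZ, Z)), mul(add(SZ, add(Z, Z)), add(SSZ, mul(SZ, Z))))))))
  [18] S(S(S(S(add(mul(SZ, Z), mul(add(SZ, add(Z, Z)), add(SSZ, mul(SZ, Z))))))))
  [19] S(S(S(S(add(add(Z, mul(Z, Z)), mul(add(SZ, add(Z, Z)), add(SSZ, mul(SZ, Z))))))))
  [20] S(S(S(S(add(mul(Z, Z), mul(add(SZ, add(Z, Z)), add(SSZ, mul(SZ, Z))))))))
  [21] S(S(S(S(add(Z, mul(add(SZ, add(Z, Z)), add(SSZ, mul(SZ, Z))))))))
  [22] S(S(S(S(mul(add(SZ, add(Z, Z)), add(SSZ, mul(SZ, Z)))))))
  [23] S(S(S(S(mul(S(add(Z, add(Z, Z))), add(SSZ, mul(SZ, Z)))))))
  [24] S(S(S(S(add(add(SSZ, mul(SZ, Z)), mul(add(Z, add(Z, Z)), add(SSZ, mul(SZ, Z))))))))
  [25] S(S(S(S(add(S(add(SZ, mul(SZ, Z))), mul(add(Z, add(Z, Z)), add(SSZ, mul(SZ, Z))))))))
  [26] S(S(S(S(S(add(add(SZ, mul(SZ, Z)), mul(add(Z, add(Z, Z)), add(SSZ, mul(SZ, Z)))))))))
  [27] S(S(S(S(S(add(S(add(Z, mul(SZ, Z))), mul(add(Z, add(Z, Z)), add(SSZ, mul(SZ, Z)))))))))
  [28] S(S(S(S(S(S(add(add(Z, mul(SZ, Z)), mul(add(Z, add(Z, Z)), add(SSZ, mul(SZ, Z))))))))))
  [29] S(S(S(S(S(S(add(mul(SZ, Z), mul(add(Z, add(Z, Z)), add(SSZ, mul(SZ, Z))))))))))
  [30] S(S(S(S(S(S(add(add(Z, mul(Z, Z)), mul(add(Z, add(Z, Z)), add(SSZ, mul(SZ, Z))))))))))
  [31] S(S(S(S(S(S(add(mul(Z, Z), mul(add(Z, add(Z, Z)), add(SSZ, mul(SZ, Z))))))))))
  [32] S(S(S(S(S(S(add(Z, mul(add(Z, add(Z, Z)), add(SSZ, mul(SZ, Z))))))))))
  [33] S(S(S(S(S(S(mul(add(Z, add(Z, Z)), add(SSZ, mul(SZ, Z)))))))))
  [34] S(S(S(S(S(S(mul(add(Z, Z), add(SSZ, mul(SZ, Z)))))))))
  [35] S(S(S(S(S(S(mul(Z, add(SSZ, mul(SZ, Z)))))))))
  [36] S^6(Z)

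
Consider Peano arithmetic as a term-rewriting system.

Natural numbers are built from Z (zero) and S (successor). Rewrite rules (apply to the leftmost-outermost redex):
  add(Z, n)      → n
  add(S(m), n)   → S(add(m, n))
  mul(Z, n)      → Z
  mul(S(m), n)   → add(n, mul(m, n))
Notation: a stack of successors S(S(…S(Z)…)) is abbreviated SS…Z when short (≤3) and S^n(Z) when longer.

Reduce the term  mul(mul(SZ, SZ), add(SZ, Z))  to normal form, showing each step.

Answer: normal form = SZ  (in 10 steps)

Reduction:
  start: mul(mul(SZ, SZ), add(SZ, Z))
  →1  mul(add(SZ, mul(Z, SZ)), add(SZ, Z))
  →2  mul(S(add(Z, mul(Z, SZ))), add(SZ, Z))
  →3  add(add(SZ, Z), mul(add(Z, mul(Z, SZ)), add(SZ, Z)))
  →4  add(S(add(Z, Z)), mul(add(Z, mul(Z, SZ)), add(SZ, Z)))
  →5  S(add(add(Z, Z), mul(add(Z, mul(Z, SZ)), add(SZ, Z))))
  →6  S(add(Z, mul(add(Z, mul(Z, SZ)), add(SZ, Z))))
  →7  S(mul(add(Z, mul(Z, SZ)), add(SZ, Z)))
  →8  S(mul(mul(Z, SZ), add(SZ, Z)))
  →9  S(mul(Z, add(SZ, Z)))
  →10  SZ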